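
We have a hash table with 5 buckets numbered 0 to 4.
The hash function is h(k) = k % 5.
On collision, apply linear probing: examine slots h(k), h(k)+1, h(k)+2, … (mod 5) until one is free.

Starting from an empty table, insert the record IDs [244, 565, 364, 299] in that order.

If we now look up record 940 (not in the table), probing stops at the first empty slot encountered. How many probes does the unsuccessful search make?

4

244: h=4 -> slot 4
565: h=0 -> slot 0
364: h=4, probe 4,0,1 -> slot 1
299: h=4, probe 4,0,1,2 -> slot 2
Table: [565, 364, 299, _, 244]
Lookup 940: h=0, probe 0,1,2,3 → slot 3 empty, not found.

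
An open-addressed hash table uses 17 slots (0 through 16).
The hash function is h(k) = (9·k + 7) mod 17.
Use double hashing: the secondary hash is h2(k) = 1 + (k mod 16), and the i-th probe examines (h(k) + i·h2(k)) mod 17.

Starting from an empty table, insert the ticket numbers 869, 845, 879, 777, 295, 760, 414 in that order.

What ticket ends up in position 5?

760

869 hashes to 8; slot 8 is free -> place at 8.
845 hashes to 13; slot 13 is free -> place at 13.
879 hashes to 13, h2=16; 13 taken -> place at 12.
777 hashes to 13, h2=10; 13 taken -> place at 6.
295 hashes to 10; slot 10 is free -> place at 10.
760 hashes to 13, h2=9; 13 taken -> place at 5.
414 hashes to 10, h2=15; 10,8,6 taken -> place at 4.
Table: [_, _, _, _, 414, 760, 777, _, 869, _, 295, _, 879, 845, _, _, _]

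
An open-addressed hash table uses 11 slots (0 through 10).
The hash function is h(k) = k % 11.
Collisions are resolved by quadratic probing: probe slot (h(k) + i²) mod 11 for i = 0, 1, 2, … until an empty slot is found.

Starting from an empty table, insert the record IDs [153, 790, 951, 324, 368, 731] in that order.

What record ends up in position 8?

153: h=10 -> slot 10
790: h=9 -> slot 9
951: h=5 -> slot 5
324: h=5, probe 5,6 -> slot 6
368: h=5, probe 5,6,9,3 -> slot 3
731: h=5, probe 5,6,9,3,10,8 -> slot 8
Table: [∅, ∅, ∅, 368, ∅, 951, 324, ∅, 731, 790, 153]

731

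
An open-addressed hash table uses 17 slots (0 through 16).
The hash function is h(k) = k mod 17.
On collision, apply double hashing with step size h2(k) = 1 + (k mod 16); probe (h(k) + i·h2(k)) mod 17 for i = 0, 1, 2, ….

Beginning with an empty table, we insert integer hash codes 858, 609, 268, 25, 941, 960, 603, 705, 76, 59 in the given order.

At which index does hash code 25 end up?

858 hashes to 8; slot 8 is free -> place at 8.
609 hashes to 14; slot 14 is free -> place at 14.
268 hashes to 13; slot 13 is free -> place at 13.
25 hashes to 8, h2=10; 8 taken -> place at 1.
941 hashes to 6; slot 6 is free -> place at 6.
960 hashes to 8, h2=1; 8 taken -> place at 9.
603 hashes to 8, h2=12; 8 taken -> place at 3.
705 hashes to 8, h2=2; 8 taken -> place at 10.
76 hashes to 8, h2=13; 8 taken -> place at 4.
59 hashes to 8, h2=12; 8,3 taken -> place at 15.
Table: [∅, 25, ∅, 603, 76, ∅, 941, ∅, 858, 960, 705, ∅, ∅, 268, 609, 59, ∅]

1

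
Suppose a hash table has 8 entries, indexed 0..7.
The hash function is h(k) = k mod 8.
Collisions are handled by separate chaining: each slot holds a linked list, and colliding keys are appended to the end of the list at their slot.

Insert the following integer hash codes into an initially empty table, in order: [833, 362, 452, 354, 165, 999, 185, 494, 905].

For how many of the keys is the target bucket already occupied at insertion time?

Insert 833: h=1, bucket 1 empty → new chain.
Insert 362: h=2, bucket 2 empty → new chain.
Insert 452: h=4, bucket 4 empty → new chain.
Insert 354: h=2, bucket 2 nonempty → append to chain.
Insert 165: h=5, bucket 5 empty → new chain.
Insert 999: h=7, bucket 7 empty → new chain.
Insert 185: h=1, bucket 1 nonempty → append to chain.
Insert 494: h=6, bucket 6 empty → new chain.
Insert 905: h=1, bucket 1 nonempty → append to chain.
Final buckets:
0: _
1: 833 -> 185 -> 905
2: 362 -> 354
3: _
4: 452
5: 165
6: 494
7: 999

3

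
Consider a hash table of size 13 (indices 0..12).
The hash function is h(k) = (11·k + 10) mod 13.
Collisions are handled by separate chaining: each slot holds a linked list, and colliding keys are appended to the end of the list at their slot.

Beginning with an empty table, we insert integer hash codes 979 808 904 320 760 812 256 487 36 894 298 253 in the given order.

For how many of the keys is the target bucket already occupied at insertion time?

4

Insert 979: h=2, bucket 2 empty -> new chain.
Insert 808: h=6, bucket 6 empty -> new chain.
Insert 904: h=9, bucket 9 empty -> new chain.
Insert 320: h=7, bucket 7 empty -> new chain.
Insert 760: h=11, bucket 11 empty -> new chain.
Insert 812: h=11, bucket 11 nonempty -> append to chain.
Insert 256: h=5, bucket 5 empty -> new chain.
Insert 487: h=11, bucket 11 nonempty -> append to chain.
Insert 36: h=3, bucket 3 empty -> new chain.
Insert 894: h=3, bucket 3 nonempty -> append to chain.
Insert 298: h=12, bucket 12 empty -> new chain.
Insert 253: h=11, bucket 11 nonempty -> append to chain.
Final buckets:
0: .
1: .
2: 979
3: 36 -> 894
4: .
5: 256
6: 808
7: 320
8: .
9: 904
10: .
11: 760 -> 812 -> 487 -> 253
12: 298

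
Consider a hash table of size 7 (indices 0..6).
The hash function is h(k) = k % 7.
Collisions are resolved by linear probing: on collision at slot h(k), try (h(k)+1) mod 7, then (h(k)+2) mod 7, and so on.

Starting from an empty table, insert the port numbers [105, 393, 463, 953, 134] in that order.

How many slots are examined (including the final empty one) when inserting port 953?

105: h=0 -> slot 0
393: h=1 -> slot 1
463: h=1, probe 1,2 -> slot 2
953: h=1, probe 1,2,3 -> slot 3
134: h=1, probe 1,2,3,4 -> slot 4
Table: [105, 393, 463, 953, 134, _, _]

3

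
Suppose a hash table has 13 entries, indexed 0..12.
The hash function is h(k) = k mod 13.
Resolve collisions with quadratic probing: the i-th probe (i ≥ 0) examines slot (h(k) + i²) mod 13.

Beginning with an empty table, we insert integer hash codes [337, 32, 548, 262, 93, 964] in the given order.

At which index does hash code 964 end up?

337 hashes to 12; slot 12 is free => place at 12.
32 hashes to 6; slot 6 is free => place at 6.
548 hashes to 2; slot 2 is free => place at 2.
262 hashes to 2; 2 taken => place at 3.
93 hashes to 2; 2,3,6 taken => place at 11.
964 hashes to 2; 2,3,6,11 taken => place at 5.
Table: [-, -, 548, 262, -, 964, 32, -, -, -, -, 93, 337]

5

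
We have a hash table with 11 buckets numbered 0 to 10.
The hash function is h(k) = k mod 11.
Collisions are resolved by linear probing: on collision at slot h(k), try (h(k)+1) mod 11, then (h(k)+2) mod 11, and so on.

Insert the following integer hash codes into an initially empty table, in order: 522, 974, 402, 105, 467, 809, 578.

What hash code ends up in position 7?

402

522: h=5 -> slot 5
974: h=6 -> slot 6
402: h=6, probe 6,7 -> slot 7
105: h=6, probe 6,7,8 -> slot 8
467: h=5, probe 5,6,7,8,9 -> slot 9
809: h=6, probe 6,7,8,9,10 -> slot 10
578: h=6, probe 6,7,8,9,10,0 -> slot 0
Table: [578, ., ., ., ., 522, 974, 402, 105, 467, 809]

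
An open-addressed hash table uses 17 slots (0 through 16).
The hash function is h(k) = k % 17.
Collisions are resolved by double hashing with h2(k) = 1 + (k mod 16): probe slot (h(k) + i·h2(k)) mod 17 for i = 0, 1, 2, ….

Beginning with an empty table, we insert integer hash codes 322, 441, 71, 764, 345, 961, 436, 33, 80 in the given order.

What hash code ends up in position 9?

Insert 322: h=16, slot 16 empty -> index 16.
Insert 441: h=16, h2=10, slot 16 occupied -> index 9.
Insert 71: h=3, slot 3 empty -> index 3.
Insert 764: h=16, h2=13, slot 16 occupied -> index 12.
Insert 345: h=5, slot 5 empty -> index 5.
Insert 961: h=9, h2=2, slot 9 occupied -> index 11.
Insert 436: h=11, h2=5, slots 11,16 occupied -> index 4.
Insert 33: h=16, h2=2, slot 16 occupied -> index 1.
Insert 80: h=12, h2=1, slot 12 occupied -> index 13.
Table: [—, 33, —, 71, 436, 345, —, —, —, 441, —, 961, 764, 80, —, —, 322]

441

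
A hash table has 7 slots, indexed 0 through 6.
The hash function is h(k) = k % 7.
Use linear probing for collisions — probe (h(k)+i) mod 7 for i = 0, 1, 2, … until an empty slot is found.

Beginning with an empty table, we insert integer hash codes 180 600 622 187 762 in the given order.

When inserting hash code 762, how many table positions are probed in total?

180: h=5 -> slot 5
600: h=5, probe 5,6 -> slot 6
622: h=6, probe 6,0 -> slot 0
187: h=5, probe 5,6,0,1 -> slot 1
762: h=6, probe 6,0,1,2 -> slot 2
Table: [622, 187, 762, —, —, 180, 600]

4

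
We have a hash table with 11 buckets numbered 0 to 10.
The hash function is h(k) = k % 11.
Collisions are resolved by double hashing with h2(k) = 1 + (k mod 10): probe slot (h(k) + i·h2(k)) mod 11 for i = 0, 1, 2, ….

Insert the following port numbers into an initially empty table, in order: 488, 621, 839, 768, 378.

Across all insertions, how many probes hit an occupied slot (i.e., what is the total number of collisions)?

Insert 488: h=4, slot 4 empty → index 4.
Insert 621: h=5, slot 5 empty → index 5.
Insert 839: h=3, slot 3 empty → index 3.
Insert 768: h=9, slot 9 empty → index 9.
Insert 378: h=4, h2=9, slot 4 occupied → index 2.
Table: [—, —, 378, 839, 488, 621, —, —, —, 768, —]

1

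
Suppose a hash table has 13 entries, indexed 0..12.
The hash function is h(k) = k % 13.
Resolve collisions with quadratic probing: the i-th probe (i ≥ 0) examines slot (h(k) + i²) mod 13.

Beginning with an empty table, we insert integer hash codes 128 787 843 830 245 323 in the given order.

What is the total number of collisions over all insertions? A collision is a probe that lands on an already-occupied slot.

12

Insert 128: h=11, slot 11 empty → index 11.
Insert 787: h=7, slot 7 empty → index 7.
Insert 843: h=11, slot 11 occupied → index 12.
Insert 830: h=11, slots 11,12 occupied → index 2.
Insert 245: h=11, slots 11,12,2,7 occupied → index 1.
Insert 323: h=11, slots 11,12,2,7,1 occupied → index 10.
Table: [_, 245, 830, _, _, _, _, 787, _, _, 323, 128, 843]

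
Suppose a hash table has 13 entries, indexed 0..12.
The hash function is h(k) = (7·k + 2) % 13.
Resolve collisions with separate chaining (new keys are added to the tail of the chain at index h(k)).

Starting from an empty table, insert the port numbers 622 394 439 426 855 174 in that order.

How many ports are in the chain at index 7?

Insert 622: h=1, bucket 1 empty → new chain.
Insert 394: h=4, bucket 4 empty → new chain.
Insert 439: h=7, bucket 7 empty → new chain.
Insert 426: h=7, bucket 7 nonempty → append to chain.
Insert 855: h=7, bucket 7 nonempty → append to chain.
Insert 174: h=11, bucket 11 empty → new chain.
Final buckets:
0: .
1: 622
2: .
3: .
4: 394
5: .
6: .
7: 439 -> 426 -> 855
8: .
9: .
10: .
11: 174
12: .

3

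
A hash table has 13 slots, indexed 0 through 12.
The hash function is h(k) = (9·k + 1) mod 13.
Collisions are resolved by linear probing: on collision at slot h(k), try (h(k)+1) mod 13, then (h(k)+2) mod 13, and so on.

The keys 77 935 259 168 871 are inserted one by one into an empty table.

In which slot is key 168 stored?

Insert 77: h=5, slot 5 empty => index 5.
Insert 935: h=5, slot 5 occupied => index 6.
Insert 259: h=5, slots 5,6 occupied => index 7.
Insert 168: h=5, slots 5,6,7 occupied => index 8.
Insert 871: h=1, slot 1 empty => index 1.
Table: [∅, 871, ∅, ∅, ∅, 77, 935, 259, 168, ∅, ∅, ∅, ∅]

8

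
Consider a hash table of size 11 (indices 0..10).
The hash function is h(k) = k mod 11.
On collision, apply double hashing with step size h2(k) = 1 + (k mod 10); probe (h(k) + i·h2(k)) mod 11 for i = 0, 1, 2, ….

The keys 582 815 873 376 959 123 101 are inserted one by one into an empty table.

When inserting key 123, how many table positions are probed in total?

582 hashes to 10; slot 10 is free → place at 10.
815 hashes to 1; slot 1 is free → place at 1.
873 hashes to 4; slot 4 is free → place at 4.
376 hashes to 2; slot 2 is free → place at 2.
959 hashes to 2, h2=10; 2,1 taken → place at 0.
123 hashes to 2, h2=4; 2 taken → place at 6.
101 hashes to 2, h2=2; 2,4,6 taken → place at 8.
Table: [959, 815, 376, ∅, 873, ∅, 123, ∅, 101, ∅, 582]

2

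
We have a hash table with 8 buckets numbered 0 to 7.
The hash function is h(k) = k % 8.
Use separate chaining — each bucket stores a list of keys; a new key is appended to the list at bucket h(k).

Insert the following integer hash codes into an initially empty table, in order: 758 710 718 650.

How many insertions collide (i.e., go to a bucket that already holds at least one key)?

Insert 758: h=6, bucket 6 empty -> new chain.
Insert 710: h=6, bucket 6 nonempty -> append to chain.
Insert 718: h=6, bucket 6 nonempty -> append to chain.
Insert 650: h=2, bucket 2 empty -> new chain.
Final buckets:
0: —
1: —
2: 650
3: —
4: —
5: —
6: 758 -> 710 -> 718
7: —

2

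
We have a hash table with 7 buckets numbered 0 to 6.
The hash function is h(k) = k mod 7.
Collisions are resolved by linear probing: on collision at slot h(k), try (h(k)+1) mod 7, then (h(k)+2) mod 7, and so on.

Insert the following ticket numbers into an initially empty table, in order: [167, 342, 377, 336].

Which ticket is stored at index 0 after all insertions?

342

Insert 167: h=6, slot 6 empty -> index 6.
Insert 342: h=6, slot 6 occupied -> index 0.
Insert 377: h=6, slots 6,0 occupied -> index 1.
Insert 336: h=0, slots 0,1 occupied -> index 2.
Table: [342, 377, 336, ., ., ., 167]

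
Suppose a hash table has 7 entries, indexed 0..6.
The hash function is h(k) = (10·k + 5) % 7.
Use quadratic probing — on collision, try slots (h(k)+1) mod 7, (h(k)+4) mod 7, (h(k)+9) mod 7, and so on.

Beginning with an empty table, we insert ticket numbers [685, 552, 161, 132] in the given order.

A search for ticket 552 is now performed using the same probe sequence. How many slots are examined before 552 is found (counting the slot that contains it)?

Insert 685: h=2, slot 2 empty -> index 2.
Insert 552: h=2, slot 2 occupied -> index 3.
Insert 161: h=5, slot 5 empty -> index 5.
Insert 132: h=2, slots 2,3 occupied -> index 6.
Table: [—, —, 685, 552, —, 161, 132]
Lookup 552: h=2, probe 2,3 → found at 3.

2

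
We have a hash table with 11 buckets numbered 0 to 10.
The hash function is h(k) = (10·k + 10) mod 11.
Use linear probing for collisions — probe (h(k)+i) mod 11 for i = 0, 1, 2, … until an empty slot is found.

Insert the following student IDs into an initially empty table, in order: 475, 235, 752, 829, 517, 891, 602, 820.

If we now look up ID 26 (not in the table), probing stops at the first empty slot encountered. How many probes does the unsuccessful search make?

475 hashes to 8; slot 8 is free -> place at 8.
235 hashes to 6; slot 6 is free -> place at 6.
752 hashes to 6; 6 taken -> place at 7.
829 hashes to 6; 6,7,8 taken -> place at 9.
517 hashes to 10; slot 10 is free -> place at 10.
891 hashes to 10; 10 taken -> place at 0.
602 hashes to 2; slot 2 is free -> place at 2.
820 hashes to 4; slot 4 is free -> place at 4.
Table: [891, _, 602, _, 820, _, 235, 752, 475, 829, 517]
Lookup 26: h=6, probe 6,7,8,9,10,0,1 → slot 1 empty, not found.

7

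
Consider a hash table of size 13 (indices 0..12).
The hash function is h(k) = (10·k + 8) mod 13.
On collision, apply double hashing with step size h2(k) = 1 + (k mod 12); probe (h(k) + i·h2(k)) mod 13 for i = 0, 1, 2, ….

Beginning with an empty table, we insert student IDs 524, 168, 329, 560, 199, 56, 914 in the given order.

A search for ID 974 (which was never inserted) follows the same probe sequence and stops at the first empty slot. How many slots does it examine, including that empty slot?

4

Insert 524: h=9, slot 9 empty -> index 9.
Insert 168: h=11, slot 11 empty -> index 11.
Insert 329: h=9, h2=6, slot 9 occupied -> index 2.
Insert 560: h=5, slot 5 empty -> index 5.
Insert 199: h=9, h2=8, slot 9 occupied -> index 4.
Insert 56: h=9, h2=9, slots 9,5 occupied -> index 1.
Insert 914: h=9, h2=3, slot 9 occupied -> index 12.
Table: [_, 56, 329, _, 199, 560, _, _, _, 524, _, 168, 914]
Lookup 974: h=11, h2=3, probe 11,1,4,7 → slot 7 empty, not found.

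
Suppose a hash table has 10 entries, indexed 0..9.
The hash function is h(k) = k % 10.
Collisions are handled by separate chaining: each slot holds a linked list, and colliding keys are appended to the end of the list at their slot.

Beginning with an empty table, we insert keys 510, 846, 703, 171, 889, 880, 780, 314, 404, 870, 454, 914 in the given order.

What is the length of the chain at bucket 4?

4

Insert 510: h=0, bucket 0 empty -> new chain.
Insert 846: h=6, bucket 6 empty -> new chain.
Insert 703: h=3, bucket 3 empty -> new chain.
Insert 171: h=1, bucket 1 empty -> new chain.
Insert 889: h=9, bucket 9 empty -> new chain.
Insert 880: h=0, bucket 0 nonempty -> append to chain.
Insert 780: h=0, bucket 0 nonempty -> append to chain.
Insert 314: h=4, bucket 4 empty -> new chain.
Insert 404: h=4, bucket 4 nonempty -> append to chain.
Insert 870: h=0, bucket 0 nonempty -> append to chain.
Insert 454: h=4, bucket 4 nonempty -> append to chain.
Insert 914: h=4, bucket 4 nonempty -> append to chain.
Final buckets:
0: 510 -> 880 -> 780 -> 870
1: 171
2: _
3: 703
4: 314 -> 404 -> 454 -> 914
5: _
6: 846
7: _
8: _
9: 889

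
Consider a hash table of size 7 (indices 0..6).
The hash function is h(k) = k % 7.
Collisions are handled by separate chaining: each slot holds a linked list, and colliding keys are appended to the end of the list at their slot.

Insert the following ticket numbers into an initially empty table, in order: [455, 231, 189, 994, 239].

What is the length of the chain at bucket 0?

455 → bucket 0
231 → bucket 0 (collision)
189 → bucket 0 (collision)
994 → bucket 0 (collision)
239 → bucket 1
Final buckets:
0: 455 -> 231 -> 189 -> 994
1: 239
2: .
3: .
4: .
5: .
6: .

4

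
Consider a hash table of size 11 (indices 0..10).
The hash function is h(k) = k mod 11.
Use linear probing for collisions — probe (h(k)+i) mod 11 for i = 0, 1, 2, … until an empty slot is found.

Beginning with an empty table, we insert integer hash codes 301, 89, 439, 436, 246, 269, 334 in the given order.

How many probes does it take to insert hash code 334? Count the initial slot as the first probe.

5

Insert 301: h=4, slot 4 empty -> index 4.
Insert 89: h=1, slot 1 empty -> index 1.
Insert 439: h=10, slot 10 empty -> index 10.
Insert 436: h=7, slot 7 empty -> index 7.
Insert 246: h=4, slot 4 occupied -> index 5.
Insert 269: h=5, slot 5 occupied -> index 6.
Insert 334: h=4, slots 4,5,6,7 occupied -> index 8.
Table: [_, 89, _, _, 301, 246, 269, 436, 334, _, 439]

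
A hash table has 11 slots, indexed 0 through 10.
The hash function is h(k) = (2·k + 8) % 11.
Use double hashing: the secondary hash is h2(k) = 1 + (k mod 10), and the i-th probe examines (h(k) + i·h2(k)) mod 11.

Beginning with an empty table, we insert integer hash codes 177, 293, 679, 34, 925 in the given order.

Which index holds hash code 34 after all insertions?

Insert 177: h=10, slot 10 empty → index 10.
Insert 293: h=0, slot 0 empty → index 0.
Insert 679: h=2, slot 2 empty → index 2.
Insert 34: h=10, h2=5, slot 10 occupied → index 4.
Insert 925: h=10, h2=6, slot 10 occupied → index 5.
Table: [293, —, 679, —, 34, 925, —, —, —, —, 177]

4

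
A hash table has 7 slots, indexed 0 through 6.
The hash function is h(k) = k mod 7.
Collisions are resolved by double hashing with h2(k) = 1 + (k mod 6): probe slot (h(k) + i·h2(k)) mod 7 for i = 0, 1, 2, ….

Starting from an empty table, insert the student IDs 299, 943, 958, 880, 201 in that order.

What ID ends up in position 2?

201

299: h=5 -> slot 5
943: h=5, h2=2, probe 5,0 -> slot 0
958: h=6 -> slot 6
880: h=5, h2=5, probe 5,3 -> slot 3
201: h=5, h2=4, probe 5,2 -> slot 2
Table: [943, _, 201, 880, _, 299, 958]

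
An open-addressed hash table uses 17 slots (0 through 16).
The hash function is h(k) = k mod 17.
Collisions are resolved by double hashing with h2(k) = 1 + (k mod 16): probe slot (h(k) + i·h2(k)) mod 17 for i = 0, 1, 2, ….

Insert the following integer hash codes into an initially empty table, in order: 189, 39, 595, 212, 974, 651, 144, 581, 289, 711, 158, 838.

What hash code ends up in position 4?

289

189: h=2 -> slot 2
39: h=5 -> slot 5
595: h=0 -> slot 0
212: h=8 -> slot 8
974: h=5, h2=15, probe 5,3 -> slot 3
651: h=5, h2=12, probe 5,0,12 -> slot 12
144: h=8, h2=1, probe 8,9 -> slot 9
581: h=3, h2=6, probe 3,9,15 -> slot 15
289: h=0, h2=2, probe 0,2,4 -> slot 4
711: h=14 -> slot 14
158: h=5, h2=15, probe 5,3,1 -> slot 1
838: h=5, h2=7, probe 5,12,2,9,16 -> slot 16
Table: [595, 158, 189, 974, 289, 39, —, —, 212, 144, —, —, 651, —, 711, 581, 838]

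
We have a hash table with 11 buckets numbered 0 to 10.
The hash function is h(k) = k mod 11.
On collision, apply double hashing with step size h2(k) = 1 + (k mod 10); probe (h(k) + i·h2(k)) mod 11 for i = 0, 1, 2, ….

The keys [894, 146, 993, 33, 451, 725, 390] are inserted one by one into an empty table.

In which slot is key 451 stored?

2

894 hashes to 3; slot 3 is free → place at 3.
146 hashes to 3, h2=7; 3 taken → place at 10.
993 hashes to 3, h2=4; 3 taken → place at 7.
33 hashes to 0; slot 0 is free → place at 0.
451 hashes to 0, h2=2; 0 taken → place at 2.
725 hashes to 10, h2=6; 10 taken → place at 5.
390 hashes to 5, h2=1; 5 taken → place at 6.
Table: [33, ., 451, 894, ., 725, 390, 993, ., ., 146]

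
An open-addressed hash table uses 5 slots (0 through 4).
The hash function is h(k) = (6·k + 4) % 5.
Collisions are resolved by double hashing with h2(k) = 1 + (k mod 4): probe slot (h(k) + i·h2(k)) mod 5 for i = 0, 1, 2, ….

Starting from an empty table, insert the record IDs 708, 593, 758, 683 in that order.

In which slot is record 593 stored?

Insert 708: h=2, slot 2 empty -> index 2.
Insert 593: h=2, h2=2, slot 2 occupied -> index 4.
Insert 758: h=2, h2=3, slot 2 occupied -> index 0.
Insert 683: h=2, h2=4, slot 2 occupied -> index 1.
Table: [758, 683, 708, —, 593]

4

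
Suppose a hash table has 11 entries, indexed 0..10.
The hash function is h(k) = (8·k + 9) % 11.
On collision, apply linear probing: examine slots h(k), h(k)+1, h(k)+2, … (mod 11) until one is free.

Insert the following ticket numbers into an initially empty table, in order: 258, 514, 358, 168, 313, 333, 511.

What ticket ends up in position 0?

Insert 258: h=5, slot 5 empty => index 5.
Insert 514: h=7, slot 7 empty => index 7.
Insert 358: h=2, slot 2 empty => index 2.
Insert 168: h=0, slot 0 empty => index 0.
Insert 313: h=5, slot 5 occupied => index 6.
Insert 333: h=0, slot 0 occupied => index 1.
Insert 511: h=5, slots 5,6,7 occupied => index 8.
Table: [168, 333, 358, -, -, 258, 313, 514, 511, -, -]

168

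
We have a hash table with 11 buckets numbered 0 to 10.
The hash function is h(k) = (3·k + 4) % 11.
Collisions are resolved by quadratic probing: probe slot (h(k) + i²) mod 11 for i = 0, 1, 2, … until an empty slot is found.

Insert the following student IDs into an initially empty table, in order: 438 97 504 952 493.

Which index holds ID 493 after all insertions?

7

438 hashes to 9; slot 9 is free => place at 9.
97 hashes to 9; 9 taken => place at 10.
504 hashes to 9; 9,10 taken => place at 2.
952 hashes to 0; slot 0 is free => place at 0.
493 hashes to 9; 9,10,2 taken => place at 7.
Table: [952, _, 504, _, _, _, _, 493, _, 438, 97]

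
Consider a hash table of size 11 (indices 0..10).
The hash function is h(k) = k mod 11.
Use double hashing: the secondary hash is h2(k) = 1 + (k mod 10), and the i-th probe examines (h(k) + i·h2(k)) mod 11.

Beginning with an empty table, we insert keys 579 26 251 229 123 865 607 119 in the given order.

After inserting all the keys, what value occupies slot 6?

579 hashes to 7; slot 7 is free → place at 7.
26 hashes to 4; slot 4 is free → place at 4.
251 hashes to 9; slot 9 is free → place at 9.
229 hashes to 9, h2=10; 9 taken → place at 8.
123 hashes to 2; slot 2 is free → place at 2.
865 hashes to 7, h2=6; 7,2,8 taken → place at 3.
607 hashes to 2, h2=8; 2 taken → place at 10.
119 hashes to 9, h2=10; 9,8,7 taken → place at 6.
Table: [∅, ∅, 123, 865, 26, ∅, 119, 579, 229, 251, 607]

119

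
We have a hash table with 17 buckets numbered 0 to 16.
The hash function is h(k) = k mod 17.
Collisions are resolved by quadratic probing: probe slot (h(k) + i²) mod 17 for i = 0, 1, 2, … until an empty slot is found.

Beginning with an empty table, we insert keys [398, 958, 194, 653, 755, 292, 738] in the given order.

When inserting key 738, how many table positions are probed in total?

Insert 398: h=7, slot 7 empty -> index 7.
Insert 958: h=6, slot 6 empty -> index 6.
Insert 194: h=7, slot 7 occupied -> index 8.
Insert 653: h=7, slots 7,8 occupied -> index 11.
Insert 755: h=7, slots 7,8,11 occupied -> index 16.
Insert 292: h=3, slot 3 empty -> index 3.
Insert 738: h=7, slots 7,8,11,16,6 occupied -> index 15.
Table: [—, —, —, 292, —, —, 958, 398, 194, —, —, 653, —, —, —, 738, 755]

6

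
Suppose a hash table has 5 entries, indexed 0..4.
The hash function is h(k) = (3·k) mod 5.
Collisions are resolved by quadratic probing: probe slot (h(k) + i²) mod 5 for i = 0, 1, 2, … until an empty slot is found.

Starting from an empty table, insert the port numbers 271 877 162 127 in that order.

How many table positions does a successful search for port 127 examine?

3

Insert 271: h=3, slot 3 empty -> index 3.
Insert 877: h=1, slot 1 empty -> index 1.
Insert 162: h=1, slot 1 occupied -> index 2.
Insert 127: h=1, slots 1,2 occupied -> index 0.
Table: [127, 877, 162, 271, _]
Lookup 127: h=1, probe 1,2,0 → found at 0.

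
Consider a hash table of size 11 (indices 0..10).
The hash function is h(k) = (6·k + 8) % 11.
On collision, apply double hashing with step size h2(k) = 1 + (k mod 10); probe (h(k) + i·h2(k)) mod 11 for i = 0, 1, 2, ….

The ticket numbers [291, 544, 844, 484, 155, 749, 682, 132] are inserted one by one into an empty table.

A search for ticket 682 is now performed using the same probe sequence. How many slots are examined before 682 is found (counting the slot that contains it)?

2

Insert 291: h=5, slot 5 empty → index 5.
Insert 544: h=5, h2=5, slot 5 occupied → index 10.
Insert 844: h=1, slot 1 empty → index 1.
Insert 484: h=8, slot 8 empty → index 8.
Insert 155: h=3, slot 3 empty → index 3.
Insert 749: h=3, h2=10, slot 3 occupied → index 2.
Insert 682: h=8, h2=3, slot 8 occupied → index 0.
Insert 132: h=8, h2=3, slots 8,0,3 occupied → index 6.
Table: [682, 844, 749, 155, —, 291, 132, —, 484, —, 544]
Lookup 682: h=8, h2=3, probe 8,0 → found at 0.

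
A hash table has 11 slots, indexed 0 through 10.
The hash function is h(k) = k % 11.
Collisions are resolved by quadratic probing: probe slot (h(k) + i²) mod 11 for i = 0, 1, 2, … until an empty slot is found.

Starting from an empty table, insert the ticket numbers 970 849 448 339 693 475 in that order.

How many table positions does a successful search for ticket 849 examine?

Insert 970: h=2, slot 2 empty => index 2.
Insert 849: h=2, slot 2 occupied => index 3.
Insert 448: h=8, slot 8 empty => index 8.
Insert 339: h=9, slot 9 empty => index 9.
Insert 693: h=0, slot 0 empty => index 0.
Insert 475: h=2, slots 2,3 occupied => index 6.
Table: [693, —, 970, 849, —, —, 475, —, 448, 339, —]
Lookup 849: h=2, probe 2,3 → found at 3.

2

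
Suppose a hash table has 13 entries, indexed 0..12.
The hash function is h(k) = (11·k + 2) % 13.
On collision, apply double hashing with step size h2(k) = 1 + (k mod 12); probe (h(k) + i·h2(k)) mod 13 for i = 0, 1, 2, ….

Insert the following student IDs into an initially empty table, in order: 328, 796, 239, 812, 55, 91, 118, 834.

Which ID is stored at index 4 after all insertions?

55

328 hashes to 9; slot 9 is free -> place at 9.
796 hashes to 9, h2=5; 9 taken -> place at 1.
239 hashes to 5; slot 5 is free -> place at 5.
812 hashes to 3; slot 3 is free -> place at 3.
55 hashes to 9, h2=8; 9 taken -> place at 4.
91 hashes to 2; slot 2 is free -> place at 2.
118 hashes to 0; slot 0 is free -> place at 0.
834 hashes to 11; slot 11 is free -> place at 11.
Table: [118, 796, 91, 812, 55, 239, ., ., ., 328, ., 834, .]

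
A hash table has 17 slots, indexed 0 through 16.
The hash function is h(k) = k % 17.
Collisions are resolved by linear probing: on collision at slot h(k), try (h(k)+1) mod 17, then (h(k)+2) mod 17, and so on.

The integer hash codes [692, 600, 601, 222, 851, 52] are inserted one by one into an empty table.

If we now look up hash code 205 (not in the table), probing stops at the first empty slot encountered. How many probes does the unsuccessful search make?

Insert 692: h=12, slot 12 empty -> index 12.
Insert 600: h=5, slot 5 empty -> index 5.
Insert 601: h=6, slot 6 empty -> index 6.
Insert 222: h=1, slot 1 empty -> index 1.
Insert 851: h=1, slot 1 occupied -> index 2.
Insert 52: h=1, slots 1,2 occupied -> index 3.
Table: [—, 222, 851, 52, —, 600, 601, —, —, —, —, —, 692, —, —, —, —]
Lookup 205: h=1, probe 1,2,3,4 → slot 4 empty, not found.

4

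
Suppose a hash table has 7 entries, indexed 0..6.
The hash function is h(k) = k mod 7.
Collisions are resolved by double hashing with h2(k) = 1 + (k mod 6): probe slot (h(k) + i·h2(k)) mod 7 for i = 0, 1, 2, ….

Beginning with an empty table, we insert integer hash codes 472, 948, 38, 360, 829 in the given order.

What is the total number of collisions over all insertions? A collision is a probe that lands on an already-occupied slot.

Insert 472: h=3, slot 3 empty => index 3.
Insert 948: h=3, h2=1, slot 3 occupied => index 4.
Insert 38: h=3, h2=3, slot 3 occupied => index 6.
Insert 360: h=3, h2=1, slots 3,4 occupied => index 5.
Insert 829: h=3, h2=2, slots 3,5 occupied => index 0.
Table: [829, _, _, 472, 948, 360, 38]

6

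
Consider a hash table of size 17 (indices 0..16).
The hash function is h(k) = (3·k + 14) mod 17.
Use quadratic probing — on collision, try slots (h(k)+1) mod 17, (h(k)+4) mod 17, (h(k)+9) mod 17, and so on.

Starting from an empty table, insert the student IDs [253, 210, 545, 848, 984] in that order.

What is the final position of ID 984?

12

253: h=8 => slot 8
210: h=15 => slot 15
545: h=0 => slot 0
848: h=8, probe 8,9 => slot 9
984: h=8, probe 8,9,12 => slot 12
Table: [545, _, _, _, _, _, _, _, 253, 848, _, _, 984, _, _, 210, _]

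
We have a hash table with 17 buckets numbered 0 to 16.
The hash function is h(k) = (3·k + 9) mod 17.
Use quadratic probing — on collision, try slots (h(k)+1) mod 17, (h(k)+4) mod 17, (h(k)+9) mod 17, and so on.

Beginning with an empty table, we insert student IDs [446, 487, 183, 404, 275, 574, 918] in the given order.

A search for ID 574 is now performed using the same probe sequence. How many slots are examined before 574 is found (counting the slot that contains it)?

446 hashes to 4; slot 4 is free → place at 4.
487 hashes to 8; slot 8 is free → place at 8.
183 hashes to 14; slot 14 is free → place at 14.
404 hashes to 14; 14 taken → place at 15.
275 hashes to 1; slot 1 is free → place at 1.
574 hashes to 14; 14,15,1 taken → place at 6.
918 hashes to 9; slot 9 is free → place at 9.
Table: [-, 275, -, -, 446, -, 574, -, 487, 918, -, -, -, -, 183, 404, -]
Lookup 574: h=14, probe 14,15,1,6 → found at 6.

4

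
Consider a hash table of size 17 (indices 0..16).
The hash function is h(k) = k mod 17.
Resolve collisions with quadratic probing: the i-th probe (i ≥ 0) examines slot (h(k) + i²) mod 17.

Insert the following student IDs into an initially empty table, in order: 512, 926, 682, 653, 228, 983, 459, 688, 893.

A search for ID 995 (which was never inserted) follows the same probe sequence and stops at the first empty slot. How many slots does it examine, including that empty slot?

3

512: h=2 => slot 2
926: h=8 => slot 8
682: h=2, probe 2,3 => slot 3
653: h=7 => slot 7
228: h=7, probe 7,8,11 => slot 11
983: h=14 => slot 14
459: h=0 => slot 0
688: h=8, probe 8,9 => slot 9
893: h=9, probe 9,10 => slot 10
Table: [459, -, 512, 682, -, -, -, 653, 926, 688, 893, 228, -, -, 983, -, -]
Lookup 995: h=9, probe 9,10,13 → slot 13 empty, not found.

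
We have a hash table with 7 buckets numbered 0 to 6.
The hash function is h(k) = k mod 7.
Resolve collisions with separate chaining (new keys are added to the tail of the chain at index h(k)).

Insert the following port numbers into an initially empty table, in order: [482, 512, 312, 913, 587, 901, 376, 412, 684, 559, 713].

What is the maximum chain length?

Insert 482: h=6, bucket 6 empty -> new chain.
Insert 512: h=1, bucket 1 empty -> new chain.
Insert 312: h=4, bucket 4 empty -> new chain.
Insert 913: h=3, bucket 3 empty -> new chain.
Insert 587: h=6, bucket 6 nonempty -> append to chain.
Insert 901: h=5, bucket 5 empty -> new chain.
Insert 376: h=5, bucket 5 nonempty -> append to chain.
Insert 412: h=6, bucket 6 nonempty -> append to chain.
Insert 684: h=5, bucket 5 nonempty -> append to chain.
Insert 559: h=6, bucket 6 nonempty -> append to chain.
Insert 713: h=6, bucket 6 nonempty -> append to chain.
Final buckets:
0: .
1: 512
2: .
3: 913
4: 312
5: 901 -> 376 -> 684
6: 482 -> 587 -> 412 -> 559 -> 713

5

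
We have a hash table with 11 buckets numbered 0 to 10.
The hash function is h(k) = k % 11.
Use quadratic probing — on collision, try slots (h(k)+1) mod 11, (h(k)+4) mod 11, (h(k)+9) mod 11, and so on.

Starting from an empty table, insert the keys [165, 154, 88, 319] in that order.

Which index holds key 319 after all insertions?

Insert 165: h=0, slot 0 empty → index 0.
Insert 154: h=0, slot 0 occupied → index 1.
Insert 88: h=0, slots 0,1 occupied → index 4.
Insert 319: h=0, slots 0,1,4 occupied → index 9.
Table: [165, 154, -, -, 88, -, -, -, -, 319, -]

9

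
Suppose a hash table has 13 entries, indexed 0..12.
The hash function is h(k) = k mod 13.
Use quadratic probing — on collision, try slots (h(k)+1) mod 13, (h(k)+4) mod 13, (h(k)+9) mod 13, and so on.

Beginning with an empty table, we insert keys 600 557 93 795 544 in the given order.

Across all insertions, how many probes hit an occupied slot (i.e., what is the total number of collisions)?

4

600 hashes to 2; slot 2 is free → place at 2.
557 hashes to 11; slot 11 is free → place at 11.
93 hashes to 2; 2 taken → place at 3.
795 hashes to 2; 2,3 taken → place at 6.
544 hashes to 11; 11 taken → place at 12.
Table: [_, _, 600, 93, _, _, 795, _, _, _, _, 557, 544]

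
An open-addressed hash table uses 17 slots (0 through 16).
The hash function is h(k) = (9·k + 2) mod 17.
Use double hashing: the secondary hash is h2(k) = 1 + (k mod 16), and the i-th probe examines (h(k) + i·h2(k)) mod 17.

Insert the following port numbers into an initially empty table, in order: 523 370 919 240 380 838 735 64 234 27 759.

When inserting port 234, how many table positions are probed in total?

4

Insert 523: h=0, slot 0 empty -> index 0.
Insert 370: h=0, h2=3, slot 0 occupied -> index 3.
Insert 919: h=11, slot 11 empty -> index 11.
Insert 240: h=3, h2=1, slot 3 occupied -> index 4.
Insert 380: h=5, slot 5 empty -> index 5.
Insert 838: h=13, slot 13 empty -> index 13.
Insert 735: h=4, h2=16, slots 4,3 occupied -> index 2.
Insert 64: h=0, h2=1, slot 0 occupied -> index 1.
Insert 234: h=0, h2=11, slots 0,11,5 occupied -> index 16.
Insert 27: h=7, slot 7 empty -> index 7.
Insert 759: h=16, h2=8, slots 16,7 occupied -> index 15.
Table: [523, 64, 735, 370, 240, 380, —, 27, —, —, —, 919, —, 838, —, 759, 234]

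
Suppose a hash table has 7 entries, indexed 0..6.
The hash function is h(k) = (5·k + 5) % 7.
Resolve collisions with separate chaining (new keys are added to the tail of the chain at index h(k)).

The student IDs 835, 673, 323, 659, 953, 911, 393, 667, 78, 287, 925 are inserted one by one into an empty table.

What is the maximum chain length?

8

835 → bucket 1
673 → bucket 3
323 → bucket 3 (collision)
659 → bucket 3 (collision)
953 → bucket 3 (collision)
911 → bucket 3 (collision)
393 → bucket 3 (collision)
667 → bucket 1 (collision)
78 → bucket 3 (collision)
287 → bucket 5
925 → bucket 3 (collision)
Final buckets:
0: -
1: 835 -> 667
2: -
3: 673 -> 323 -> 659 -> 953 -> 911 -> 393 -> 78 -> 925
4: -
5: 287
6: -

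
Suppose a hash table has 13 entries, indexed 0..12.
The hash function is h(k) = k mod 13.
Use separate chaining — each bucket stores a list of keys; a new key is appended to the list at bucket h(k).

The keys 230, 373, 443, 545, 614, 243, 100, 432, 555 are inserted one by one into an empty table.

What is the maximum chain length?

5

230 -> bucket 9
373 -> bucket 9 (collision)
443 -> bucket 1
545 -> bucket 12
614 -> bucket 3
243 -> bucket 9 (collision)
100 -> bucket 9 (collision)
432 -> bucket 3 (collision)
555 -> bucket 9 (collision)
Final buckets:
0: .
1: 443
2: .
3: 614 -> 432
4: .
5: .
6: .
7: .
8: .
9: 230 -> 373 -> 243 -> 100 -> 555
10: .
11: .
12: 545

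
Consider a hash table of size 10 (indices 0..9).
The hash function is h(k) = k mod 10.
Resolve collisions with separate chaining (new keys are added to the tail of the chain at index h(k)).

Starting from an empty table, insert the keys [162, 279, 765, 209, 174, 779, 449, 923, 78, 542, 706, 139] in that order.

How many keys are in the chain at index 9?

162 → bucket 2
279 → bucket 9
765 → bucket 5
209 → bucket 9 (collision)
174 → bucket 4
779 → bucket 9 (collision)
449 → bucket 9 (collision)
923 → bucket 3
78 → bucket 8
542 → bucket 2 (collision)
706 → bucket 6
139 → bucket 9 (collision)
Final buckets:
0: —
1: —
2: 162 -> 542
3: 923
4: 174
5: 765
6: 706
7: —
8: 78
9: 279 -> 209 -> 779 -> 449 -> 139

5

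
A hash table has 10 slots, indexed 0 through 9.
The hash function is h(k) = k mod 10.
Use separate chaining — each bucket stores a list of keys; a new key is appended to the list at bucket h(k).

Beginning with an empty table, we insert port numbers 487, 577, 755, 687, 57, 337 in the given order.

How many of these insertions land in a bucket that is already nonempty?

Insert 487: h=7, bucket 7 empty -> new chain.
Insert 577: h=7, bucket 7 nonempty -> append to chain.
Insert 755: h=5, bucket 5 empty -> new chain.
Insert 687: h=7, bucket 7 nonempty -> append to chain.
Insert 57: h=7, bucket 7 nonempty -> append to chain.
Insert 337: h=7, bucket 7 nonempty -> append to chain.
Final buckets:
0: -
1: -
2: -
3: -
4: -
5: 755
6: -
7: 487 -> 577 -> 687 -> 57 -> 337
8: -
9: -

4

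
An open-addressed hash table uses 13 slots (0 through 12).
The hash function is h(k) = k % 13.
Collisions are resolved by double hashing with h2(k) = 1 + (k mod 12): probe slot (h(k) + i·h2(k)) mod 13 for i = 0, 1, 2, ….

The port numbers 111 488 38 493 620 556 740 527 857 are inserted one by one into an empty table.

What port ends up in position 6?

Insert 111: h=7, slot 7 empty -> index 7.
Insert 488: h=7, h2=9, slot 7 occupied -> index 3.
Insert 38: h=12, slot 12 empty -> index 12.
Insert 493: h=12, h2=2, slot 12 occupied -> index 1.
Insert 620: h=9, slot 9 empty -> index 9.
Insert 556: h=10, slot 10 empty -> index 10.
Insert 740: h=12, h2=9, slot 12 occupied -> index 8.
Insert 527: h=7, h2=12, slot 7 occupied -> index 6.
Insert 857: h=12, h2=6, slot 12 occupied -> index 5.
Table: [_, 493, _, 488, _, 857, 527, 111, 740, 620, 556, _, 38]

527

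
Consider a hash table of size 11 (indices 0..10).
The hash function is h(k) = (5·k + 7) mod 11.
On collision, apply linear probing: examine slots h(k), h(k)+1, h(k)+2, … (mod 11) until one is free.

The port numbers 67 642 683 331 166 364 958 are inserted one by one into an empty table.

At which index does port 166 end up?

67 hashes to 1; slot 1 is free → place at 1.
642 hashes to 5; slot 5 is free → place at 5.
683 hashes to 1; 1 taken → place at 2.
331 hashes to 1; 1,2 taken → place at 3.
166 hashes to 1; 1,2,3 taken → place at 4.
364 hashes to 1; 1,2,3,4,5 taken → place at 6.
958 hashes to 1; 1,2,3,4,5,6 taken → place at 7.
Table: [-, 67, 683, 331, 166, 642, 364, 958, -, -, -]

4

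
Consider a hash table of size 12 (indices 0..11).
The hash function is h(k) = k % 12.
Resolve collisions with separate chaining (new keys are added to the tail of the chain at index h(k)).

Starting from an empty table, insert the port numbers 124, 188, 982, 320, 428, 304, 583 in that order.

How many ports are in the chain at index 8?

124 -> bucket 4
188 -> bucket 8
982 -> bucket 10
320 -> bucket 8 (collision)
428 -> bucket 8 (collision)
304 -> bucket 4 (collision)
583 -> bucket 7
Final buckets:
0: —
1: —
2: —
3: —
4: 124 -> 304
5: —
6: —
7: 583
8: 188 -> 320 -> 428
9: —
10: 982
11: —

3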